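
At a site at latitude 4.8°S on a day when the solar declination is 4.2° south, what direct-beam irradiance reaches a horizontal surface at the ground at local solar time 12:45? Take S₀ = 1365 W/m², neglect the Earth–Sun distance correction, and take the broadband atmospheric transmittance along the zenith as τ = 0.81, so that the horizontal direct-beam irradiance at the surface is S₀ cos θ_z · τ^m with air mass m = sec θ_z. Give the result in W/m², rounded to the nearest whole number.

1080 W/m²

Hour angle H = 15° × (12.75 − 12) = 11.25°.
cos θ_z = sin(-4.8°) sin(-4.2°) + cos(-4.8°) cos(-4.2°) cos(11.25°) = 0.0061 + 0.9747 = 0.9808.
Air mass m = 1/cos θ_z = 1/0.9808 = 1.020; τ^m = 0.81^1.020 = 0.8066.
Surface direct beam = 1365 × 0.9808 × 0.8066 = 1079.87 W/m².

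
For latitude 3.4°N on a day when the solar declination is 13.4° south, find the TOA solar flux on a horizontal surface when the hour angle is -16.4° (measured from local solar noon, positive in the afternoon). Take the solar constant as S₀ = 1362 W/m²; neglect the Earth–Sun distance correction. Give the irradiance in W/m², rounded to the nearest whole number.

With φ = 3.4°, δ = -13.4°, H = -16.40°: sin φ sin δ = -0.0137, cos φ cos δ cos H = 0.9316, so cos θ_z = 0.9179.
Top-of-atmosphere irradiance = S₀ cos θ_z = 1362 × 0.9179 = 1250.18 W/m².

1250 W/m²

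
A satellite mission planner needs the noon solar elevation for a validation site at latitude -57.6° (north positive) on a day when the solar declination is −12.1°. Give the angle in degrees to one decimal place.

44.5°

At local solar noon the hour angle is zero, so the elevation is 90° − |φ − δ| = 90° − |-57.6° − (-12.1°)| = 90° − 45.5° = 44.5°.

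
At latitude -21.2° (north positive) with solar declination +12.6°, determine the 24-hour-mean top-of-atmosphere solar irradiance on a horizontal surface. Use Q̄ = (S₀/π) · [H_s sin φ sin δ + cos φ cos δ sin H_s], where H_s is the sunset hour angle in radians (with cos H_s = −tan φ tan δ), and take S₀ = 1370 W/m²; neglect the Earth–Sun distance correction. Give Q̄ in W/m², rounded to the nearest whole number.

344 W/m²

The sunset hour angle satisfies cos H_s = −tan φ tan δ = 0.0867, giving H_s = 85.03°. In radians, H_s = 1.4841.
H_s sin φ sin δ = 1.4841 × -0.3616 × 0.2181 = -0.1170.
cos φ cos δ sin H_s = 0.9323 × 0.9759 × 0.9962 = 0.9064.
Q̄ = (1370/π) × (-0.1170 + 0.9064) = 436.08 × 0.7894 = 344.24 W/m².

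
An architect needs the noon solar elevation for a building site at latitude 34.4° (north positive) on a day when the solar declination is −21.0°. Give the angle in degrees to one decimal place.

At local solar noon the hour angle is zero, so the elevation is 90° − |φ − δ| = 90° − |34.4° − (-21.0°)| = 90° − 55.4° = 34.6°.

34.6°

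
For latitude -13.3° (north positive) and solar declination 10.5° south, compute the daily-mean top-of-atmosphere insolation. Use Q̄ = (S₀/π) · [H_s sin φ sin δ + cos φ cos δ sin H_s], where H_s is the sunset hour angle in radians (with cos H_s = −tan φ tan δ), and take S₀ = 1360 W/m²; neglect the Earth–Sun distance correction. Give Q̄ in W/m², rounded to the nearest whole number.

443 W/m²

cos H_s = −tan(-13.3°) · tan(-10.5°) = -0.0438, so H_s = arccos(-0.0438) = 92.51°. In radians, H_s = 1.6146.
H_s sin φ sin δ = 1.6146 × -0.2300 × -0.1822 = 0.0677.
cos φ cos δ sin H_s = 0.9732 × 0.9833 × 0.9990 = 0.9560.
Q̄ = (1360/π) × (0.0677 + 0.9560) = 432.90 × 1.0237 = 443.16 W/m².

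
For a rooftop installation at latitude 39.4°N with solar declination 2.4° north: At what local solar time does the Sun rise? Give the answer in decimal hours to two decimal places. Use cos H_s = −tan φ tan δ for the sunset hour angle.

5.87 h

The sunset hour angle satisfies cos H_s = −tan φ tan δ = -0.0344, giving H_s = 91.97°.
Sunrise is at 12 − H_s/15 = 12 − 6.131 = 5.869 h local solar time.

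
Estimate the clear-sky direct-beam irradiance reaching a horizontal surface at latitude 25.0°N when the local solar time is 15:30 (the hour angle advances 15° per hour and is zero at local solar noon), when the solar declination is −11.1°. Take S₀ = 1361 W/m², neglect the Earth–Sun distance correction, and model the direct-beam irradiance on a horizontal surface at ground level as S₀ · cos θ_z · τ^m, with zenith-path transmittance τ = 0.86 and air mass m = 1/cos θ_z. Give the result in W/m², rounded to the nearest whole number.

451 W/m²

Hour angle H = 15° × (15.5 − 12) = 52.50°.
With φ = 25.0°, δ = -11.1°, H = 52.50°: sin φ sin δ = -0.0814, cos φ cos δ cos H = 0.5414, so cos θ_z = 0.4600.
Air mass m = 1/cos θ_z = 1/0.4600 = 2.174; τ^m = 0.86^2.174 = 0.7204.
Surface direct beam = 1361 × 0.4600 × 0.7204 = 451.01 W/m².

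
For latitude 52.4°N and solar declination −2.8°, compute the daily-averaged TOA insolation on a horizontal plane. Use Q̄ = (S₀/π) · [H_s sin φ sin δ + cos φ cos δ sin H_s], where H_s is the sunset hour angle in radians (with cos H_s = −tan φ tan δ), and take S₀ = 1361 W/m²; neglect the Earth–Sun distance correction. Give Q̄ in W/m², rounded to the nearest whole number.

238 W/m²

cos H_s = −tan(52.4°) · tan(-2.8°) = 0.0635, so H_s = arccos(0.0635) = 86.36°. In radians, H_s = 1.5073.
H_s sin φ sin δ = 1.5073 × 0.7923 × -0.0488 = -0.0583.
cos φ cos δ sin H_s = 0.6101 × 0.9988 × 0.9980 = 0.6081.
Q̄ = (1361/π) × (-0.0583 + 0.6081) = 433.22 × 0.5498 = 238.18 W/m².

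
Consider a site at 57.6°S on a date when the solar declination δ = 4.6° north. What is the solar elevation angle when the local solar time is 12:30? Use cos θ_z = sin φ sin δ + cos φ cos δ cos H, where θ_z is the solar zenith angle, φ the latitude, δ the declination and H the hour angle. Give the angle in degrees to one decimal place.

27.5°

Hour angle H = 15° × (12.5 − 12) = 7.50°.
cos θ_z = sin(-57.6°) sin(4.6°) + cos(-57.6°) cos(4.6°) cos(7.50°) = -0.0677 + 0.5295 = 0.4618.
θ_z = arccos(0.4618) = 62.50°, so the elevation is 90° − 62.50° = 27.50°.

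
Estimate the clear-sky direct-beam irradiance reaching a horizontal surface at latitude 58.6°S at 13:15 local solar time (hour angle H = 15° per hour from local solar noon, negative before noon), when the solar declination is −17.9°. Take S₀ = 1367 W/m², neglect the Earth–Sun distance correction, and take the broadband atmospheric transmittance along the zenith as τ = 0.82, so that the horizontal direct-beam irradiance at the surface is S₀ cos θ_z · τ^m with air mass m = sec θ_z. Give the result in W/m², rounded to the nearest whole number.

763 W/m²

Hour angle H = 15° × (13.25 − 12) = 18.75°.
cos θ_z = sin(-58.6°) sin(-17.9°) + cos(-58.6°) cos(-17.9°) cos(18.75°) = 0.2623 + 0.4695 = 0.7318.
Air mass m = 1/cos θ_z = 1/0.7318 = 1.366; τ^m = 0.82^1.366 = 0.7626.
Surface direct beam = 1367 × 0.7318 × 0.7626 = 762.88 W/m².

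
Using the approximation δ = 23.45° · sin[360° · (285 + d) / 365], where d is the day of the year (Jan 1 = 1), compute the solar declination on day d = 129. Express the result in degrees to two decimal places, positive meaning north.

+17.52°

360 × (285 + 129) / 365 = 408.329°; sin(408.329°) = 0.7470.
δ = 23.45 × 0.7470 = 17.517° ≈ +17.52°.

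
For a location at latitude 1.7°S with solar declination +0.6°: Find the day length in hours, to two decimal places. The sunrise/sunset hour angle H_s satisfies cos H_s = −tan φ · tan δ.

12.00 hours

−tan φ tan δ = −(-0.0297)(0.0105) = 0.0003; H_s = arccos(0.0003) = 89.98°.
Day length = 2 H_s / 15° h⁻¹ = 179.96° / 15 = 11.997 h.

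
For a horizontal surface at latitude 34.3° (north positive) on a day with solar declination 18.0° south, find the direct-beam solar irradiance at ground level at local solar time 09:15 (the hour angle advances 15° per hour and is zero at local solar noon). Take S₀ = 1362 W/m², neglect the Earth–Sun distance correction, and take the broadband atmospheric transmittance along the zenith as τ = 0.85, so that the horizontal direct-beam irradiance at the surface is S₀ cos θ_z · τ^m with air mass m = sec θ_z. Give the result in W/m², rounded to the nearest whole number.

Hour angle H = 15° × (9.25 − 12) = -41.25°.
With φ = 34.3°, δ = -18.0°, H = -41.25°: sin φ sin δ = -0.1741, cos φ cos δ cos H = 0.5907, so cos θ_z = 0.4166.
Air mass m = 1/cos θ_z = 1/0.4166 = 2.400; τ^m = 0.85^2.400 = 0.6770.
Surface direct beam = 1362 × 0.4166 × 0.6770 = 384.14 W/m².

384 W/m²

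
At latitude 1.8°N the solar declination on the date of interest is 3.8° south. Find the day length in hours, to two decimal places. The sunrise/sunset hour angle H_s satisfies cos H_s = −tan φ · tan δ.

−tan φ tan δ = −(0.0314)(-0.0664) = 0.0021; H_s = arccos(0.0021) = 89.88°.
Day length = 2 H_s / 15° h⁻¹ = 179.76° / 15 = 11.984 h.

11.98 hours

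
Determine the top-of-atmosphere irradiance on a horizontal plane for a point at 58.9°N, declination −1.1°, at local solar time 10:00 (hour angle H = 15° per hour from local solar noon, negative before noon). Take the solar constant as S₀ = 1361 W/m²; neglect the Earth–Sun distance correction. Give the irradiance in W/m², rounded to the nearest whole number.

586 W/m²

Hour angle H = 15° × (10 − 12) = -30.00°.
With φ = 58.9°, δ = -1.1°, H = -30.00°: sin φ sin δ = -0.0164, cos φ cos δ cos H = 0.4472, so cos θ_z = 0.4308.
Top-of-atmosphere irradiance = S₀ cos θ_z = 1361 × 0.4308 = 586.32 W/m².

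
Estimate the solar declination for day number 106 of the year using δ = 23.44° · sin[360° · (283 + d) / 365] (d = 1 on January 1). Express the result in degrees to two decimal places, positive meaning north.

360 × (283 + 106) / 365 = 383.671°; sin(383.671°) = 0.4015.
δ = 23.44 × 0.4015 = 9.411° ≈ +9.41°.

+9.41°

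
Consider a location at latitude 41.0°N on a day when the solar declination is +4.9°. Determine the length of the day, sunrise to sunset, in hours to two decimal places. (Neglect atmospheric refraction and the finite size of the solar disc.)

The sunset hour angle satisfies cos H_s = −tan φ tan δ = -0.0745, giving H_s = 94.27°.
Day length = 2 H_s / 15° h⁻¹ = 188.54° / 15 = 12.569 h.

12.57 hours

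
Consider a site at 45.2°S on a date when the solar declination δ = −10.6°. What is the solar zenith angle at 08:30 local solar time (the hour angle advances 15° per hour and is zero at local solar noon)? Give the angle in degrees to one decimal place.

56.5°

Hour angle H = 15° × (8.5 − 12) = -52.50°.
With φ = -45.2°, δ = -10.6°, H = -52.50°: sin φ sin δ = 0.1305, cos φ cos δ cos H = 0.4216, so cos θ_z = 0.5521.
θ_z = arccos(0.5521) = 56.49°.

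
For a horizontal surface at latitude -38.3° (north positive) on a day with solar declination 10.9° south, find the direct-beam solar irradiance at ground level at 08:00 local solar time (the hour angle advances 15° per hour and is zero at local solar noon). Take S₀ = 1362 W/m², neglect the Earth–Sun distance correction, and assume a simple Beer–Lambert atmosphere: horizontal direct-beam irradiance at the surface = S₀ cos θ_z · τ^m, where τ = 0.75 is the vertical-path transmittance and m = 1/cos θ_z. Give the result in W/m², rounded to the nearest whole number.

386 W/m²

Hour angle H = 15° × (8 − 12) = -60.00°.
With φ = -38.3°, δ = -10.9°, H = -60.00°: sin φ sin δ = 0.1172, cos φ cos δ cos H = 0.3853, so cos θ_z = 0.5025.
Air mass m = 1/cos θ_z = 1/0.5025 = 1.990; τ^m = 0.75^1.990 = 0.5641.
Surface direct beam = 1362 × 0.5025 × 0.5641 = 386.07 W/m².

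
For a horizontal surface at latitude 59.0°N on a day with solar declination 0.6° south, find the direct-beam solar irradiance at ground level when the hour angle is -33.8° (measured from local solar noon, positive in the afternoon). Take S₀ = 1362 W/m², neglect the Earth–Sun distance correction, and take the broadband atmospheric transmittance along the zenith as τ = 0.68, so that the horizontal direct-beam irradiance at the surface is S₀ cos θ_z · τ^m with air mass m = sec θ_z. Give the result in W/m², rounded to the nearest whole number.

With φ = 59.0°, δ = -0.6°, H = -33.80°: sin φ sin δ = -0.0090, cos φ cos δ cos H = 0.4280, so cos θ_z = 0.4190.
Air mass m = 1/cos θ_z = 1/0.4190 = 2.387; τ^m = 0.68^2.387 = 0.3983.
Surface direct beam = 1362 × 0.4190 × 0.3983 = 227.30 W/m².

227 W/m²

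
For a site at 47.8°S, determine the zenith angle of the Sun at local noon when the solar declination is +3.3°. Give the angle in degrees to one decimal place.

51.1°

At local solar noon the hour angle is zero, so the zenith angle is |φ − δ| = |-47.8° − (3.3°)| = 51.1°.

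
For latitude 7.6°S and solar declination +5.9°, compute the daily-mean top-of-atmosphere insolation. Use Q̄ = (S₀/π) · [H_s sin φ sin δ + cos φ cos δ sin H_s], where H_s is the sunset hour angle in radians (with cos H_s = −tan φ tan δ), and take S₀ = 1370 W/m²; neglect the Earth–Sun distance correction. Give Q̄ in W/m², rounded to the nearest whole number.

The sunset hour angle satisfies cos H_s = −tan φ tan δ = 0.0138, giving H_s = 89.21°. In radians, H_s = 1.5570.
H_s sin φ sin δ = 1.5570 × -0.1323 × 0.1028 = -0.0212.
cos φ cos δ sin H_s = 0.9912 × 0.9947 × 0.9999 = 0.9858.
Q̄ = (1370/π) × (-0.0212 + 0.9858) = 436.08 × 0.9646 = 420.64 W/m².

421 W/m²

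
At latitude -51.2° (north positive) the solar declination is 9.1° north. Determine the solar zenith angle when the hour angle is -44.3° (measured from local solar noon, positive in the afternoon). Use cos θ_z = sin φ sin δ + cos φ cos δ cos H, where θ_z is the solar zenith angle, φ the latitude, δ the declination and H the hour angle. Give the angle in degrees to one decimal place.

cos θ_z = sin φ sin δ + cos φ cos δ cos H = (-0.7793)(0.1582) + (0.6266)(0.9874)(0.7157) = 0.3195.
θ_z = arccos(0.3195) = 71.37°.

71.4°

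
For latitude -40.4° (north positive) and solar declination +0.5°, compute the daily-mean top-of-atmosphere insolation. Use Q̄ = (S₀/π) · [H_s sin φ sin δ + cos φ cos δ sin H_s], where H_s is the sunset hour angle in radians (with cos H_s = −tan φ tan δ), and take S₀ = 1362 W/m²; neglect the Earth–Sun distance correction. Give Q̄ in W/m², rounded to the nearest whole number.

cos H_s = −tan(-40.4°) · tan(0.5°) = 0.0074, so H_s = arccos(0.0074) = 89.58°. In radians, H_s = 1.5635.
H_s sin φ sin δ = 1.5635 × -0.6481 × 0.0087 = -0.0088.
cos φ cos δ sin H_s = 0.7615 × 1.0000 × 1.0000 = 0.7615.
Q̄ = (1362/π) × (-0.0088 + 0.7615) = 433.54 × 0.7527 = 326.33 W/m².

326 W/m²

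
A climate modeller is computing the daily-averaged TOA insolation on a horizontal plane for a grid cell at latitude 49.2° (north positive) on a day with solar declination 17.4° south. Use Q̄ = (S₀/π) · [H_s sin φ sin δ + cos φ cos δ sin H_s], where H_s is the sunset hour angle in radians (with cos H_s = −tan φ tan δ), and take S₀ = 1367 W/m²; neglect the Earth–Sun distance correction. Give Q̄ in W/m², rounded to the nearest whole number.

−tan φ tan δ = −(1.1585)(-0.3134) = 0.3631; H_s = arccos(0.3631) = 68.71°. In radians, H_s = 1.1992.
H_s sin φ sin δ = 1.1992 × 0.7570 × -0.2990 = -0.2714.
cos φ cos δ sin H_s = 0.6534 × 0.9542 × 0.9317 = 0.5809.
Q̄ = (1367/π) × (-0.2714 + 0.5809) = 435.13 × 0.3095 = 134.67 W/m².

135 W/m²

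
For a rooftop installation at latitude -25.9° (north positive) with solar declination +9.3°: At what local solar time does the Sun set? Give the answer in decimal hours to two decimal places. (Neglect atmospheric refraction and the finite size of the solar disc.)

cos H_s = −tan(-25.9°) · tan(9.3°) = 0.0795, so H_s = arccos(0.0795) = 85.44°.
Sunset is at 12 + H_s/15 = 12 + 5.696 = 17.696 h local solar time.

17.70 h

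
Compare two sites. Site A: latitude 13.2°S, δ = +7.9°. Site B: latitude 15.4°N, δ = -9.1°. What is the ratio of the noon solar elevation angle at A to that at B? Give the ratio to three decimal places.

A: 90° − |-13.2 − (7.9)| = 68.90°.
B: 90° − |15.4 − (-9.1)| = 65.50°.
Ratio A/B = 68.9000 / 65.5000 = 1.0519.

1.052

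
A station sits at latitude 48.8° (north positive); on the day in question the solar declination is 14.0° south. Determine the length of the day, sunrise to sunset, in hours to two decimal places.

−tan φ tan δ = −(1.1423)(-0.2493) = 0.2848; H_s = arccos(0.2848) = 73.45°.
Day length = 2 H_s / 15° h⁻¹ = 146.90° / 15 = 9.793 h.

9.79 hours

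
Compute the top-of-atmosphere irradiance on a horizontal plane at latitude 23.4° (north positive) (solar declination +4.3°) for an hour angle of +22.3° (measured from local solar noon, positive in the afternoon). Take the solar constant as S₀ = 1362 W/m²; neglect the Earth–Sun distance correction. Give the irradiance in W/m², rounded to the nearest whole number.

1194 W/m²

cos θ_z = sin φ sin δ + cos φ cos δ cos H = (0.3971)(0.0750) + (0.9178)(0.9972)(0.9252) = 0.8766.
Top-of-atmosphere irradiance = S₀ cos θ_z = 1362 × 0.8766 = 1193.93 W/m².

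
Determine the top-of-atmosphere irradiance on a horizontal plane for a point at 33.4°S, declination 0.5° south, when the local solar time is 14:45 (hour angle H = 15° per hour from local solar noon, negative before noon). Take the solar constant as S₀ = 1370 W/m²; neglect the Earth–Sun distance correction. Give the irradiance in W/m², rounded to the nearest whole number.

Hour angle H = 15° × (14.75 − 12) = 41.25°.
cos θ_z = sin φ sin δ + cos φ cos δ cos H = (-0.5505)(-0.0087) + (0.8348)(1.0000)(0.7518) = 0.6324.
Top-of-atmosphere irradiance = S₀ cos θ_z = 1370 × 0.6324 = 866.39 W/m².

866 W/m²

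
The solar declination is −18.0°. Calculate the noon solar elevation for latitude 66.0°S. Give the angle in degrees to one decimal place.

At local solar noon the hour angle is zero, so the elevation is 90° − |φ − δ| = 90° − |-66.0° − (-18.0°)| = 90° − 48.0° = 42.0°.

42.0°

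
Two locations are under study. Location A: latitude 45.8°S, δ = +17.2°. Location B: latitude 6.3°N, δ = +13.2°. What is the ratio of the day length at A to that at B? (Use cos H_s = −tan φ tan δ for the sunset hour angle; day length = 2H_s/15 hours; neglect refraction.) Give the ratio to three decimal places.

A: H_s = arccos(−tan -45.8° · tan 17.2°) = 71.44°, so 2H_s/15 = 9.5253 h.
B: H_s = arccos(−tan 6.3° · tan 13.2°) = 91.48°, so 2H_s/15 = 12.1973 h.
Ratio A/B = 9.5253 / 12.1973 = 0.7809.

0.781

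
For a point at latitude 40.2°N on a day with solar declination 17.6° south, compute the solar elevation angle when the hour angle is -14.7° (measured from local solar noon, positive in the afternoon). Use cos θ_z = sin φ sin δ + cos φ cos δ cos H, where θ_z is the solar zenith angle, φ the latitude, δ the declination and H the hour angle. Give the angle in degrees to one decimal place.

30.6°

cos θ_z = sin φ sin δ + cos φ cos δ cos H = (0.6455)(-0.3024) + (0.7638)(0.9532)(0.9673) = 0.5090.
θ_z = arccos(0.5090) = 59.40°, so the elevation is 90° − 59.40° = 30.60°.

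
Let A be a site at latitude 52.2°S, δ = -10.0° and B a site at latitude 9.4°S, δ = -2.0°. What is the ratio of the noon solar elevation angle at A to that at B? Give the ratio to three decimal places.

A: 90° − |-52.2 − (-10.0)| = 47.80°.
B: 90° − |-9.4 − (-2.0)| = 82.60°.
Ratio A/B = 47.8000 / 82.6000 = 0.5787.

0.579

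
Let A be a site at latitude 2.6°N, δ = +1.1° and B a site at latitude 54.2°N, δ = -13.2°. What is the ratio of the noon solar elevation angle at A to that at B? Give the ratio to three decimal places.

A: 90° − |2.6 − (1.1)| = 88.50°.
B: 90° − |54.2 − (-13.2)| = 22.60°.
Ratio A/B = 88.5000 / 22.6000 = 3.9159.

3.916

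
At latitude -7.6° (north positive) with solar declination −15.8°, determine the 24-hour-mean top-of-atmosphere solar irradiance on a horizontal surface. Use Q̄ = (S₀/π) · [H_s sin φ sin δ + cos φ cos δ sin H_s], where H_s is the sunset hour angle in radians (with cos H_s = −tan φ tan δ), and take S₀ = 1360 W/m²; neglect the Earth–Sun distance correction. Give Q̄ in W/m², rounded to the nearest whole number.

438 W/m²

cos H_s = −tan(-7.6°) · tan(-15.8°) = -0.0378, so H_s = arccos(-0.0378) = 92.17°. In radians, H_s = 1.6087.
H_s sin φ sin δ = 1.6087 × -0.1323 × -0.2723 = 0.0580.
cos φ cos δ sin H_s = 0.9912 × 0.9622 × 0.9993 = 0.9531.
Q̄ = (1360/π) × (0.0580 + 0.9531) = 432.90 × 1.0111 = 437.71 W/m².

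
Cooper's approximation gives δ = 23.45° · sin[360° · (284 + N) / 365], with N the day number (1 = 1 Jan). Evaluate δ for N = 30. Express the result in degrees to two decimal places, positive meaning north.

-18.04°

360 × (284 + 30) / 365 = 309.699°; sin(309.699°) = -0.7694.
δ = 23.45 × -0.7694 = -18.042° ≈ -18.04°.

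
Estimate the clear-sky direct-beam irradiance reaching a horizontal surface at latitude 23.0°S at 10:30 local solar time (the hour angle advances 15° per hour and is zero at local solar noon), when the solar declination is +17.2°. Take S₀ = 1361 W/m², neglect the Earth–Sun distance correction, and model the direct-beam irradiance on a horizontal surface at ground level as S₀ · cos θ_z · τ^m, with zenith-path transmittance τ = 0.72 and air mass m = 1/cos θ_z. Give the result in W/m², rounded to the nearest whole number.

Hour angle H = 15° × (10.5 − 12) = -22.50°.
cos θ_z = sin φ sin δ + cos φ cos δ cos H = (-0.3907)(0.2957) + (0.9205)(0.9553)(0.9239) = 0.6969.
Air mass m = 1/cos θ_z = 1/0.6969 = 1.435; τ^m = 0.72^1.435 = 0.6241.
Surface direct beam = 1361 × 0.6969 × 0.6241 = 591.95 W/m².

592 W/m²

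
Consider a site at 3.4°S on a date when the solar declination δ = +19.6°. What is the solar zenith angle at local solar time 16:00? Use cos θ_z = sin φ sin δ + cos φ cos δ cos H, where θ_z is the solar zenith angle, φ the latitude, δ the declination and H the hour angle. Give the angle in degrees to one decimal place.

Hour angle H = 15° × (16 − 12) = 60.00°.
With φ = -3.4°, δ = 19.6°, H = 60.00°: sin φ sin δ = -0.0199, cos φ cos δ cos H = 0.4702, so cos θ_z = 0.4503.
θ_z = arccos(0.4503) = 63.24°.

63.2°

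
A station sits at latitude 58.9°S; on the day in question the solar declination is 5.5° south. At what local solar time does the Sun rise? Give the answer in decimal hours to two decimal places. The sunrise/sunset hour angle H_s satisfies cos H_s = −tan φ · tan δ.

5.39 h

−tan φ tan δ = −(-1.6577)(-0.0963) = -0.1596; H_s = arccos(-0.1596) = 99.18°.
Sunrise is at 12 − H_s/15 = 12 − 6.612 = 5.388 h local solar time.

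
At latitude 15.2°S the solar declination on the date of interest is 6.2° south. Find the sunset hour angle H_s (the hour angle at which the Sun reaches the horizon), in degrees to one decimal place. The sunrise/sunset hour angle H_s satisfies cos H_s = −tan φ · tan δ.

The sunset hour angle satisfies cos H_s = −tan φ tan δ = -0.0295, giving H_s = 91.69°.

91.7°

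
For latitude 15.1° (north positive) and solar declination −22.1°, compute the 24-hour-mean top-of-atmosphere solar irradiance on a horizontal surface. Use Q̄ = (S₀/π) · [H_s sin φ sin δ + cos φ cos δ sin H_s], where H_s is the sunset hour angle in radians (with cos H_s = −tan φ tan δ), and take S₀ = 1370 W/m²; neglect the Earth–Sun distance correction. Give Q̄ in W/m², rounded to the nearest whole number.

cos H_s = −tan(15.1°) · tan(-22.1°) = 0.1096, so H_s = arccos(0.1096) = 83.71°. In radians, H_s = 1.4610.
H_s sin φ sin δ = 1.4610 × 0.2605 × -0.3762 = -0.1432.
cos φ cos δ sin H_s = 0.9655 × 0.9265 × 0.9940 = 0.8892.
Q̄ = (1370/π) × (-0.1432 + 0.8892) = 436.08 × 0.7460 = 325.32 W/m².

325 W/m²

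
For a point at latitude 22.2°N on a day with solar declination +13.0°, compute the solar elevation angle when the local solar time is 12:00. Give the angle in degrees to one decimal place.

80.8°

Hour angle H = 15° × (12 − 12) = 0.00°.
With φ = 22.2°, δ = 13.0°, H = 0.00°: sin φ sin δ = 0.0850, cos φ cos δ cos H = 0.9021, so cos θ_z = 0.9871.
θ_z = arccos(0.9871) = 9.21°, so the elevation is 90° − 9.21° = 80.79°.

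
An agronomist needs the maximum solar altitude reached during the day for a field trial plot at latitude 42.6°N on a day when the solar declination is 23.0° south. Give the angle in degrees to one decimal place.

At local solar noon the hour angle is zero, so the elevation is 90° − |φ − δ| = 90° − |42.6° − (-23.0°)| = 90° − 65.6° = 24.4°.

24.4°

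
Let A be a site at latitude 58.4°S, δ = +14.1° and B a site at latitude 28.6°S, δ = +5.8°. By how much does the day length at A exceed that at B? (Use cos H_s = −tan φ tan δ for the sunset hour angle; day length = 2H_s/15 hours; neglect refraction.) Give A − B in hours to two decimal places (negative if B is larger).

A: H_s = arccos(−tan -58.4° · tan 14.1°) = 65.90°, so 2H_s/15 = 8.7867 h.
B: H_s = arccos(−tan -28.6° · tan 5.8°) = 86.83°, so 2H_s/15 = 11.5773 h.
A − B = 8.7867 − 11.5773 = -2.7906 h.

-2.79 h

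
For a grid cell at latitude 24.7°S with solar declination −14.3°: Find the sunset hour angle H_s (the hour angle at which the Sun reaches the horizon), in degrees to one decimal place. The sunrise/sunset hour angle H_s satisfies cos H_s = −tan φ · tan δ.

The sunset hour angle satisfies cos H_s = −tan φ tan δ = -0.1172, giving H_s = 96.73°.

96.7°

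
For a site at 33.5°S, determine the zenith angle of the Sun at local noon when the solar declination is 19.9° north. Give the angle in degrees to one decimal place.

At local solar noon the hour angle is zero, so the zenith angle is |φ − δ| = |-33.5° − (19.9°)| = 53.4°.

53.4°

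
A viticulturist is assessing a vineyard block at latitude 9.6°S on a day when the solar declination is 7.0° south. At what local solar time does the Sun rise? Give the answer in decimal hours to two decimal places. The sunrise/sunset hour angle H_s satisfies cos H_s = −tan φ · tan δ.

5.92 h

cos H_s = −tan(-9.6°) · tan(-7.0°) = -0.0208, so H_s = arccos(-0.0208) = 91.19°.
Sunrise is at 12 − H_s/15 = 12 − 6.079 = 5.921 h local solar time.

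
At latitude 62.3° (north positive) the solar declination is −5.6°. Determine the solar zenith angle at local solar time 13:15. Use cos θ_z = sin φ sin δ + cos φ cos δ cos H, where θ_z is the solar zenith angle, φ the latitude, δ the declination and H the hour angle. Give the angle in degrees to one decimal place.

Hour angle H = 15° × (13.25 − 12) = 18.75°.
cos θ_z = sin φ sin δ + cos φ cos δ cos H = (0.8854)(-0.0976) + (0.4648)(0.9952)(0.9469) = 0.3516.
θ_z = arccos(0.3516) = 69.41°.

69.4°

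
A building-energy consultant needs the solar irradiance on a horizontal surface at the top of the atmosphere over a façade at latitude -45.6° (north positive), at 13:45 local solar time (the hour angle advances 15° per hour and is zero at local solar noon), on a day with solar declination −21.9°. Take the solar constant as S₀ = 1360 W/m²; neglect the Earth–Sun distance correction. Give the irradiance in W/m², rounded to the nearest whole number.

1154 W/m²

Hour angle H = 15° × (13.75 − 12) = 26.25°.
cos θ_z = sin(-45.6°) sin(-21.9°) + cos(-45.6°) cos(-21.9°) cos(26.25°) = 0.2665 + 0.5822 = 0.8487.
Top-of-atmosphere irradiance = S₀ cos θ_z = 1360 × 0.8487 = 1154.23 W/m².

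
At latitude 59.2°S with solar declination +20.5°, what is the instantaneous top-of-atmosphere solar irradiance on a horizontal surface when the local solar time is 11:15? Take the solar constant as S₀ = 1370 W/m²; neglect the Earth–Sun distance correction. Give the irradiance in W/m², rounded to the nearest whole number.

Hour angle H = 15° × (11.25 − 12) = -11.25°.
cos θ_z = sin φ sin δ + cos φ cos δ cos H = (-0.8590)(0.3502) + (0.5120)(0.9367)(0.9808) = 0.1696.
Top-of-atmosphere irradiance = S₀ cos θ_z = 1370 × 0.1696 = 232.35 W/m².

232 W/m²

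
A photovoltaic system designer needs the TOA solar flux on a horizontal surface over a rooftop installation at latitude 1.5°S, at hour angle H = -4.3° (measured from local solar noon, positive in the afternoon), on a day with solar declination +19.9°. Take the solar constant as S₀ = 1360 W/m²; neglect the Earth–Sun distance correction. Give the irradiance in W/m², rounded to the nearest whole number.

With φ = -1.5°, δ = 19.9°, H = -4.30°: sin φ sin δ = -0.0089, cos φ cos δ cos H = 0.9373, so cos θ_z = 0.9284.
Top-of-atmosphere irradiance = S₀ cos θ_z = 1360 × 0.9284 = 1262.62 W/m².

1263 W/m²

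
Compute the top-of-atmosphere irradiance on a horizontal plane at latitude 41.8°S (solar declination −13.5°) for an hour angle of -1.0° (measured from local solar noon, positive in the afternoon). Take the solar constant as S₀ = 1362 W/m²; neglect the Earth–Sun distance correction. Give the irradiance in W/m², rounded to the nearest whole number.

1199 W/m²

cos θ_z = sin(-41.8°) sin(-13.5°) + cos(-41.8°) cos(-13.5°) cos(-1.00°) = 0.1556 + 0.7248 = 0.8804.
Top-of-atmosphere irradiance = S₀ cos θ_z = 1362 × 0.8804 = 1199.10 W/m².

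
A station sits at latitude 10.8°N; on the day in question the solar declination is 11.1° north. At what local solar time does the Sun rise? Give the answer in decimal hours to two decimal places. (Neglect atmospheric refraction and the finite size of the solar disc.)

−tan φ tan δ = −(0.1908)(0.1962) = -0.0374; H_s = arccos(-0.0374) = 92.14°.
Sunrise is at 12 − H_s/15 = 12 − 6.143 = 5.857 h local solar time.

5.86 h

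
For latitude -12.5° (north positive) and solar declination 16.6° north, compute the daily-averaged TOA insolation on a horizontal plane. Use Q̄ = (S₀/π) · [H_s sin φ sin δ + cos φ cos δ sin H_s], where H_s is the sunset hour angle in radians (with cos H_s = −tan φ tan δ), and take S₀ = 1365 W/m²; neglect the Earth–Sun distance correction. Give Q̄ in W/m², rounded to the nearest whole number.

365 W/m²

−tan φ tan δ = −(-0.2217)(0.2981) = 0.0661; H_s = arccos(0.0661) = 86.21°. In radians, H_s = 1.5046.
H_s sin φ sin δ = 1.5046 × -0.2164 × 0.2857 = -0.0930.
cos φ cos δ sin H_s = 0.9763 × 0.9583 × 0.9978 = 0.9335.
Q̄ = (1365/π) × (-0.0930 + 0.9335) = 434.49 × 0.8405 = 365.19 W/m².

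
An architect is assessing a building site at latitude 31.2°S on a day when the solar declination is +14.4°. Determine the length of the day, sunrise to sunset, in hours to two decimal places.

cos H_s = −tan(-31.2°) · tan(14.4°) = 0.1555, so H_s = arccos(0.1555) = 81.05°.
Day length = 2 H_s / 15° h⁻¹ = 162.10° / 15 = 10.807 h.

10.81 hours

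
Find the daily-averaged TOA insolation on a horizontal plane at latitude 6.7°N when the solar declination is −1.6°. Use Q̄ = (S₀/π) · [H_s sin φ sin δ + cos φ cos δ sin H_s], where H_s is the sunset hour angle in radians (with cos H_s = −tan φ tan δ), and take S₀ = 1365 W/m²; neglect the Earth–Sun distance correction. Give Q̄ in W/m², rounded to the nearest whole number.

429 W/m²

−tan φ tan δ = −(0.1175)(-0.0279) = 0.0033; H_s = arccos(0.0033) = 89.81°. In radians, H_s = 1.5675.
H_s sin φ sin δ = 1.5675 × 0.1167 × -0.0279 = -0.0051.
cos φ cos δ sin H_s = 0.9932 × 0.9996 × 1.0000 = 0.9928.
Q̄ = (1365/π) × (-0.0051 + 0.9928) = 434.49 × 0.9877 = 429.15 W/m².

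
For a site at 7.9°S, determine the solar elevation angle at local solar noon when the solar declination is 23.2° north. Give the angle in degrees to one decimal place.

58.9°

At local solar noon the hour angle is zero, so the elevation is 90° − |φ − δ| = 90° − |-7.9° − (23.2°)| = 90° − 31.1° = 58.9°.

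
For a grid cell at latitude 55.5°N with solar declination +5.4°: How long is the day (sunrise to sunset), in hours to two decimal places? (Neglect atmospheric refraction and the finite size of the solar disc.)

The sunset hour angle satisfies cos H_s = −tan φ tan δ = -0.1375, giving H_s = 97.90°.
Day length = 2 H_s / 15° h⁻¹ = 195.80° / 15 = 13.053 h.

13.05 hours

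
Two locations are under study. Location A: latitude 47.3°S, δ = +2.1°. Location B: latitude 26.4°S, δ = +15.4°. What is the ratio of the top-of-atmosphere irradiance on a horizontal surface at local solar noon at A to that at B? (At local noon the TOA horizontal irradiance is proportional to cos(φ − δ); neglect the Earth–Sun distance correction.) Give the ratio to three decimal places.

A: cos θ_z = cos(-47.3° − (2.1°)) = 0.6508.
B: cos θ_z = cos(-26.4° − (15.4°)) = 0.7455.
Ratio A/B = 0.6508 / 0.7455 = 0.8730.

0.873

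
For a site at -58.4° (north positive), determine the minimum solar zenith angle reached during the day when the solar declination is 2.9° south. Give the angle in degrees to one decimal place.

55.5°

At local solar noon the hour angle is zero, so the zenith angle is |φ − δ| = |-58.4° − (-2.9°)| = 55.5°.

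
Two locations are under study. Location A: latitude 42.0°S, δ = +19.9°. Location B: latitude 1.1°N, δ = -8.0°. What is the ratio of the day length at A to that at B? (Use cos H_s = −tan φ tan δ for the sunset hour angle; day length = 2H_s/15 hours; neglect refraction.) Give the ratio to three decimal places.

A: H_s = arccos(−tan -42.0° · tan 19.9°) = 70.98°, so 2H_s/15 = 9.4640 h.
B: H_s = arccos(−tan 1.1° · tan -8.0°) = 89.85°, so 2H_s/15 = 11.9800 h.
Ratio A/B = 9.4640 / 11.9800 = 0.7900.

0.790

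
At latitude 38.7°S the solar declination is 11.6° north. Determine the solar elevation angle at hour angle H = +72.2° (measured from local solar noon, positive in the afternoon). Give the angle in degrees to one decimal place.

cos θ_z = sin φ sin δ + cos φ cos δ cos H = (-0.6252)(0.2011) + (0.7804)(0.9796)(0.3057) = 0.1080.
θ_z = arccos(0.1080) = 83.80°, so the elevation is 90° − 83.80° = 6.20°.

6.2°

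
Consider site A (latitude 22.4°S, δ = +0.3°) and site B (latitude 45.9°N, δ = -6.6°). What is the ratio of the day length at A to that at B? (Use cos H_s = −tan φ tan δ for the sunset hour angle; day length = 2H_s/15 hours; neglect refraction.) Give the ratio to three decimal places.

A: H_s = arccos(−tan -22.4° · tan 0.3°) = 89.88°, so 2H_s/15 = 11.9840 h.
B: H_s = arccos(−tan 45.9° · tan -6.6°) = 83.14°, so 2H_s/15 = 11.0853 h.
Ratio A/B = 11.9840 / 11.0853 = 1.0811.

1.081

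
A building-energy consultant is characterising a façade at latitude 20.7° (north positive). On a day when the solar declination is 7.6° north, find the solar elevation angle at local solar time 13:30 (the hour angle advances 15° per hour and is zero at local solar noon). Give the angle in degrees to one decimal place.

Hour angle H = 15° × (13.5 − 12) = 22.50°.
cos θ_z = sin φ sin δ + cos φ cos δ cos H = (0.3535)(0.1323) + (0.9354)(0.9912)(0.9239) = 0.9034.
θ_z = arccos(0.9034) = 25.39°, so the elevation is 90° − 25.39° = 64.61°.

64.6°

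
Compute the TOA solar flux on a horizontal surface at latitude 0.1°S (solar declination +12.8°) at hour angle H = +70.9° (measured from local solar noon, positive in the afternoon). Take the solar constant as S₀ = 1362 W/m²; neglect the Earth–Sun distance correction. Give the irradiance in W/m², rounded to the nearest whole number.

cos θ_z = sin φ sin δ + cos φ cos δ cos H = (-0.0017)(0.2215) + (1.0000)(0.9751)(0.3272) = 0.3187.
Top-of-atmosphere irradiance = S₀ cos θ_z = 1362 × 0.3187 = 434.07 W/m².

434 W/m²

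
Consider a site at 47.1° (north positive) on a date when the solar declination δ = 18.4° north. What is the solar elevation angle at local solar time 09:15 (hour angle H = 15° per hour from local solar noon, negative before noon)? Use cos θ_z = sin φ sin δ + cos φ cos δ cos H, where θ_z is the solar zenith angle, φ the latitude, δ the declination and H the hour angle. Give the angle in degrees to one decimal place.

45.8°

Hour angle H = 15° × (9.25 − 12) = -41.25°.
cos θ_z = sin φ sin δ + cos φ cos δ cos H = (0.7325)(0.3156) + (0.6807)(0.9489)(0.7518) = 0.7168.
θ_z = arccos(0.7168) = 44.21°, so the elevation is 90° − 44.21° = 45.79°.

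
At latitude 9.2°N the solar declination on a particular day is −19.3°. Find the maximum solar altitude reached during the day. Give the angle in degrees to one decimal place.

At local solar noon the hour angle is zero, so the elevation is 90° − |φ − δ| = 90° − |9.2° − (-19.3°)| = 90° − 28.5° = 61.5°.

61.5°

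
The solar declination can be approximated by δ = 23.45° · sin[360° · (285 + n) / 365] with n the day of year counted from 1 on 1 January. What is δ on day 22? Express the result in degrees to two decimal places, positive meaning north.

360 × (285 + 22) / 365 = 302.795°; sin(302.795°) = -0.8406.
δ = 23.45 × -0.8406 = -19.712° ≈ -19.71°.

-19.71°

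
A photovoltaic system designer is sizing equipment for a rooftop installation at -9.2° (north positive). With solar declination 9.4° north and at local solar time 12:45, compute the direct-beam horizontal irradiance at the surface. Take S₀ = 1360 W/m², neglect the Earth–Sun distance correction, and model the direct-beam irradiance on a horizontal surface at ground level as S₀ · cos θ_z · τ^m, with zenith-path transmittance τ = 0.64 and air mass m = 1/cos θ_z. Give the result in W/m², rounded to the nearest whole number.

782 W/m²

Hour angle H = 15° × (12.75 − 12) = 11.25°.
With φ = -9.2°, δ = 9.4°, H = 11.25°: sin φ sin δ = -0.0261, cos φ cos δ cos H = 0.9552, so cos θ_z = 0.9291.
Air mass m = 1/cos θ_z = 1/0.9291 = 1.076; τ^m = 0.64^1.076 = 0.6187.
Surface direct beam = 1360 × 0.9291 × 0.6187 = 781.77 W/m².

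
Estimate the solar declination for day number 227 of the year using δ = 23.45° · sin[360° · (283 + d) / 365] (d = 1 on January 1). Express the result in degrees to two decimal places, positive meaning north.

360 × (283 + 227) / 365 = 503.014°; sin(503.014°) = 0.6016.
δ = 23.45 × 0.6016 = 14.108° ≈ +14.11°.

+14.11°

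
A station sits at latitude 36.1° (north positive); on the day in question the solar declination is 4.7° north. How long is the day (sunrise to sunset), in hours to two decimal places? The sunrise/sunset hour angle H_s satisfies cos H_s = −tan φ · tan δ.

12.46 hours

cos H_s = −tan(36.1°) · tan(4.7°) = -0.0600, so H_s = arccos(-0.0600) = 93.44°.
Day length = 2 H_s / 15° h⁻¹ = 186.88° / 15 = 12.459 h.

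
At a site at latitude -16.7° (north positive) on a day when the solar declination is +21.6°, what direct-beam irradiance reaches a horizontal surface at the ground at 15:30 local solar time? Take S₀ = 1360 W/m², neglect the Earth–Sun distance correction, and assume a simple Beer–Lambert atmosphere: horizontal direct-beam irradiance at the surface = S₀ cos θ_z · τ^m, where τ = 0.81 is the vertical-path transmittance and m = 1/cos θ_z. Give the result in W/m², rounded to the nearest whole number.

366 W/m²

Hour angle H = 15° × (15.5 − 12) = 52.50°.
cos θ_z = sin(-16.7°) sin(21.6°) + cos(-16.7°) cos(21.6°) cos(52.50°) = -0.1058 + 0.5421 = 0.4363.
Air mass m = 1/cos θ_z = 1/0.4363 = 2.292; τ^m = 0.81^2.292 = 0.6169.
Surface direct beam = 1360 × 0.4363 × 0.6169 = 366.05 W/m².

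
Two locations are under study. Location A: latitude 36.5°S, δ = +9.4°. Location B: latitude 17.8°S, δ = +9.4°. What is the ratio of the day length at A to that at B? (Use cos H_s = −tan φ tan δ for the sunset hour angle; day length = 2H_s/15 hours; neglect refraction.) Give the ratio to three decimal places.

A: H_s = arccos(−tan -36.5° · tan 9.4°) = 82.96°, so 2H_s/15 = 11.0613 h.
B: H_s = arccos(−tan -17.8° · tan 9.4°) = 86.95°, so 2H_s/15 = 11.5933 h.
Ratio A/B = 11.0613 / 11.5933 = 0.9541.

0.954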